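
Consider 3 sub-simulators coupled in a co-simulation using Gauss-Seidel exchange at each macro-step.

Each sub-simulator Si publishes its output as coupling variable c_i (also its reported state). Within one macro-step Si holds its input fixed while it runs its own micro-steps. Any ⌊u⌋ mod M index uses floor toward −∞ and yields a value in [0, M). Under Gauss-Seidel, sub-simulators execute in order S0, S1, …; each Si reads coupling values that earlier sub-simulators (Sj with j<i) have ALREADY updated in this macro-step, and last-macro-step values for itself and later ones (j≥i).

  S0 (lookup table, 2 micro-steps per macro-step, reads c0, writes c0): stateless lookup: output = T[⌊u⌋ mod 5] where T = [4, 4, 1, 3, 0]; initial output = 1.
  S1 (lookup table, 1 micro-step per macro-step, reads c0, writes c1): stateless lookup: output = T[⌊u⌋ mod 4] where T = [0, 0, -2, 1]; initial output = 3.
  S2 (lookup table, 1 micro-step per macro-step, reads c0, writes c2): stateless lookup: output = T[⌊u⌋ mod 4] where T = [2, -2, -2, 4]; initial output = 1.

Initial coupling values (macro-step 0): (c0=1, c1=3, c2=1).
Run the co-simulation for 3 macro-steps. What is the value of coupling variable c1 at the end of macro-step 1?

macro 1: S0 reads c0=1 → after 2×micro: 4; S1 reads c0=4 → after 1×micro: 0; S2 reads c0=4 → after 1×micro: 2 ⇒ (c0=4, c1=0, c2=2)
macro 2: S0 reads c0=4 → after 2×micro: 0; S1 reads c0=0 → after 1×micro: 0; S2 reads c0=0 → after 1×micro: 2 ⇒ (c0=0, c1=0, c2=2)
macro 3: S0 reads c0=0 → after 2×micro: 4; S1 reads c0=4 → after 1×micro: 0; S2 reads c0=4 → after 1×micro: 2 ⇒ (c0=4, c1=0, c2=2)

c1 at macro-step 1 = 0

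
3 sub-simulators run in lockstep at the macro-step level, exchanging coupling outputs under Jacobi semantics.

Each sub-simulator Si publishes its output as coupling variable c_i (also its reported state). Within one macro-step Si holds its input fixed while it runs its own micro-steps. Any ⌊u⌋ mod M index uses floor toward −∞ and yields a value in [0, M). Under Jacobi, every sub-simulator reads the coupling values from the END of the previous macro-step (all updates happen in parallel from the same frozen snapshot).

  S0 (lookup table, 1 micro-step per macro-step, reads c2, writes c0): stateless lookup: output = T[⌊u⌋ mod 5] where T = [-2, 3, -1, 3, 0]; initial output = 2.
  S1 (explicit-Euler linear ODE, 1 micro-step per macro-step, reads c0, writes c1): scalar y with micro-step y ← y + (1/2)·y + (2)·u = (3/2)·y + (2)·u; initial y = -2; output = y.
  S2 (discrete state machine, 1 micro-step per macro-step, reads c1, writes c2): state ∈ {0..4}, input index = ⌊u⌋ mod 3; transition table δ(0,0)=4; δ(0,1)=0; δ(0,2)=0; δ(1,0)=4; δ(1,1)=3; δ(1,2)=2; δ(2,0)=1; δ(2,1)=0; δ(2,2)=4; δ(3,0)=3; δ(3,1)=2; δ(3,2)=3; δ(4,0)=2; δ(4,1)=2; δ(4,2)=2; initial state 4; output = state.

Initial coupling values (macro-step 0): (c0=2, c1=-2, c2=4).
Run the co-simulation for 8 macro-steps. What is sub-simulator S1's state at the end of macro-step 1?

macro 1: S0 reads c2=4 → after 1×micro: 0; S1 reads c0=2 → after 1×micro: 1; S2 reads c1=-2 → after 1×micro: 2 ⇒ (c0=0, c1=1, c2=2)
macro 2: S0 reads c2=2 → after 1×micro: -1; S1 reads c0=0 → after 1×micro: 3/2; S2 reads c1=1 → after 1×micro: 0 ⇒ (c0=-1, c1=3/2, c2=0)
macro 3: S0 reads c2=0 → after 1×micro: -2; S1 reads c0=-1 → after 1×micro: 1/4; S2 reads c1=3/2 → after 1×micro: 0 ⇒ (c0=-2, c1=1/4, c2=0)
macro 4: S0 reads c2=0 → after 1×micro: -2; S1 reads c0=-2 → after 1×micro: -29/8; S2 reads c1=1/4 → after 1×micro: 4 ⇒ (c0=-2, c1=-29/8, c2=4)
macro 5: S0 reads c2=4 → after 1×micro: 0; S1 reads c0=-2 → after 1×micro: -151/16; S2 reads c1=-29/8 → after 1×micro: 2 ⇒ (c0=0, c1=-151/16, c2=2)
macro 6: S0 reads c2=2 → after 1×micro: -1; S1 reads c0=0 → after 1×micro: -453/32; S2 reads c1=-151/16 → after 1×micro: 4 ⇒ (c0=-1, c1=-453/32, c2=4)
macro 7: S0 reads c2=4 → after 1×micro: 0; S1 reads c0=-1 → after 1×micro: -1487/64; S2 reads c1=-453/32 → after 1×micro: 2 ⇒ (c0=0, c1=-1487/64, c2=2)
macro 8: S0 reads c2=2 → after 1×micro: -1; S1 reads c0=0 → after 1×micro: -4461/128; S2 reads c1=-1487/64 → after 1×micro: 1 ⇒ (c0=-1, c1=-4461/128, c2=1)

S1 state at macro-step 1 = 1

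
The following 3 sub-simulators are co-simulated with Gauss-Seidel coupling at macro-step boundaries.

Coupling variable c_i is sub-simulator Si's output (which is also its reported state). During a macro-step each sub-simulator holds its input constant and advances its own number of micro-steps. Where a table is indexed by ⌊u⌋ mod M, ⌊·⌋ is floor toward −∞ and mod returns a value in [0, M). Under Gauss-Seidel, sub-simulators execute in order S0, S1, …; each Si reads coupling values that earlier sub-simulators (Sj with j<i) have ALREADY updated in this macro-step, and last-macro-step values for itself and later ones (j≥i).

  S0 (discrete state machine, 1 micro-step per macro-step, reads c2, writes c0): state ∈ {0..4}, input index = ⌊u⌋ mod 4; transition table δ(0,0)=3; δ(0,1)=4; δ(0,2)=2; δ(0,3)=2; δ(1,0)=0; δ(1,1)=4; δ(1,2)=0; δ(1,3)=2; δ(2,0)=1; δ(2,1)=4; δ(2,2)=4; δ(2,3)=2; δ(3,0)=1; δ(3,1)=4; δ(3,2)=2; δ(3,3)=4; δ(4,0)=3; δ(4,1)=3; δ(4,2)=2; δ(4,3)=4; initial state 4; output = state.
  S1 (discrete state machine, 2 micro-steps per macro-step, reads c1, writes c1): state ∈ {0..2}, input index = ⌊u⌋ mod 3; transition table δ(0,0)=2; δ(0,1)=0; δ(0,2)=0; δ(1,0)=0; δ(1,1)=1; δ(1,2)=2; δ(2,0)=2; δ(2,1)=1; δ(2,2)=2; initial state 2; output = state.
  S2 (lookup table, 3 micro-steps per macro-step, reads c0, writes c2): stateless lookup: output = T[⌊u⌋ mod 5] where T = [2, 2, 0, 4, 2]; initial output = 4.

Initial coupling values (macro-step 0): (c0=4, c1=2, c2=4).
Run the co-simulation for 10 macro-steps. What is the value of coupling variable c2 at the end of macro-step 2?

macro 1: S0 reads c2=4 → after 1×micro: 3; S1 reads c1=2 → after 2×micro: 2; S2 reads c0=3 → after 3×micro: 4 ⇒ (c0=3, c1=2, c2=4)
macro 2: S0 reads c2=4 → after 1×micro: 1; S1 reads c1=2 → after 2×micro: 2; S2 reads c0=1 → after 3×micro: 2 ⇒ (c0=1, c1=2, c2=2)
macro 3: S0 reads c2=2 → after 1×micro: 0; S1 reads c1=2 → after 2×micro: 2; S2 reads c0=0 → after 3×micro: 2 ⇒ (c0=0, c1=2, c2=2)
macro 4: S0 reads c2=2 → after 1×micro: 2; S1 reads c1=2 → after 2×micro: 2; S2 reads c0=2 → after 3×micro: 0 ⇒ (c0=2, c1=2, c2=0)
macro 5: S0 reads c2=0 → after 1×micro: 1; S1 reads c1=2 → after 2×micro: 2; S2 reads c0=1 → after 3×micro: 2 ⇒ (c0=1, c1=2, c2=2)
macro 6: S0 reads c2=2 → after 1×micro: 0; S1 reads c1=2 → after 2×micro: 2; S2 reads c0=0 → after 3×micro: 2 ⇒ (c0=0, c1=2, c2=2)
macro 7: S0 reads c2=2 → after 1×micro: 2; S1 reads c1=2 → after 2×micro: 2; S2 reads c0=2 → after 3×micro: 0 ⇒ (c0=2, c1=2, c2=0)
macro 8: S0 reads c2=0 → after 1×micro: 1; S1 reads c1=2 → after 2×micro: 2; S2 reads c0=1 → after 3×micro: 2 ⇒ (c0=1, c1=2, c2=2)
macro 9: S0 reads c2=2 → after 1×micro: 0; S1 reads c1=2 → after 2×micro: 2; S2 reads c0=0 → after 3×micro: 2 ⇒ (c0=0, c1=2, c2=2)
macro 10: S0 reads c2=2 → after 1×micro: 2; S1 reads c1=2 → after 2×micro: 2; S2 reads c0=2 → after 3×micro: 0 ⇒ (c0=2, c1=2, c2=0)

c2 at macro-step 2 = 2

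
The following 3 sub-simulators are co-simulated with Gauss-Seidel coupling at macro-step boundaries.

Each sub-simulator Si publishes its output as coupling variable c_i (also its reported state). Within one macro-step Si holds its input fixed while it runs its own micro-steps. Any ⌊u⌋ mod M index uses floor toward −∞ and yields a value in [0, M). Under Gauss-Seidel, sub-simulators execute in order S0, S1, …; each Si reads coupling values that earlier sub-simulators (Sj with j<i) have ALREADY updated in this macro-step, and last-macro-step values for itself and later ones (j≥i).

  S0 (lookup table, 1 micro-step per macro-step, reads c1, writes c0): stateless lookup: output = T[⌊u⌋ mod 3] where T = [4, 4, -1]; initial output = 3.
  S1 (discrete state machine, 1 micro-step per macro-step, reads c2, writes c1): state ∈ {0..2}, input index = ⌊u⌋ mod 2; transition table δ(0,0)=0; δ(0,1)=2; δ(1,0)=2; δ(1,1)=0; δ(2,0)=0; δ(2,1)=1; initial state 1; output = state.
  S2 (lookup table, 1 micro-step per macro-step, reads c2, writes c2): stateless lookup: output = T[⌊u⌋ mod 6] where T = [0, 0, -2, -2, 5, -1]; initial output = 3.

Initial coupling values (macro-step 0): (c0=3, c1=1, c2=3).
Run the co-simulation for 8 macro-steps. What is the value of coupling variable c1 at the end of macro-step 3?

c1 at macro-step 3 = 2

macro 1: S0 reads c1=1 → after 1×micro: 4; S1 reads c2=3 → after 1×micro: 0; S2 reads c2=3 → after 1×micro: -2 ⇒ (c0=4, c1=0, c2=-2)
macro 2: S0 reads c1=0 → after 1×micro: 4; S1 reads c2=-2 → after 1×micro: 0; S2 reads c2=-2 → after 1×micro: 5 ⇒ (c0=4, c1=0, c2=5)
macro 3: S0 reads c1=0 → after 1×micro: 4; S1 reads c2=5 → after 1×micro: 2; S2 reads c2=5 → after 1×micro: -1 ⇒ (c0=4, c1=2, c2=-1)
macro 4: S0 reads c1=2 → after 1×micro: -1; S1 reads c2=-1 → after 1×micro: 1; S2 reads c2=-1 → after 1×micro: -1 ⇒ (c0=-1, c1=1, c2=-1)
macro 5: S0 reads c1=1 → after 1×micro: 4; S1 reads c2=-1 → after 1×micro: 0; S2 reads c2=-1 → after 1×micro: -1 ⇒ (c0=4, c1=0, c2=-1)
macro 6: S0 reads c1=0 → after 1×micro: 4; S1 reads c2=-1 → after 1×micro: 2; S2 reads c2=-1 → after 1×micro: -1 ⇒ (c0=4, c1=2, c2=-1)
macro 7: S0 reads c1=2 → after 1×micro: -1; S1 reads c2=-1 → after 1×micro: 1; S2 reads c2=-1 → after 1×micro: -1 ⇒ (c0=-1, c1=1, c2=-1)
macro 8: S0 reads c1=1 → after 1×micro: 4; S1 reads c2=-1 → after 1×micro: 0; S2 reads c2=-1 → after 1×micro: -1 ⇒ (c0=4, c1=0, c2=-1)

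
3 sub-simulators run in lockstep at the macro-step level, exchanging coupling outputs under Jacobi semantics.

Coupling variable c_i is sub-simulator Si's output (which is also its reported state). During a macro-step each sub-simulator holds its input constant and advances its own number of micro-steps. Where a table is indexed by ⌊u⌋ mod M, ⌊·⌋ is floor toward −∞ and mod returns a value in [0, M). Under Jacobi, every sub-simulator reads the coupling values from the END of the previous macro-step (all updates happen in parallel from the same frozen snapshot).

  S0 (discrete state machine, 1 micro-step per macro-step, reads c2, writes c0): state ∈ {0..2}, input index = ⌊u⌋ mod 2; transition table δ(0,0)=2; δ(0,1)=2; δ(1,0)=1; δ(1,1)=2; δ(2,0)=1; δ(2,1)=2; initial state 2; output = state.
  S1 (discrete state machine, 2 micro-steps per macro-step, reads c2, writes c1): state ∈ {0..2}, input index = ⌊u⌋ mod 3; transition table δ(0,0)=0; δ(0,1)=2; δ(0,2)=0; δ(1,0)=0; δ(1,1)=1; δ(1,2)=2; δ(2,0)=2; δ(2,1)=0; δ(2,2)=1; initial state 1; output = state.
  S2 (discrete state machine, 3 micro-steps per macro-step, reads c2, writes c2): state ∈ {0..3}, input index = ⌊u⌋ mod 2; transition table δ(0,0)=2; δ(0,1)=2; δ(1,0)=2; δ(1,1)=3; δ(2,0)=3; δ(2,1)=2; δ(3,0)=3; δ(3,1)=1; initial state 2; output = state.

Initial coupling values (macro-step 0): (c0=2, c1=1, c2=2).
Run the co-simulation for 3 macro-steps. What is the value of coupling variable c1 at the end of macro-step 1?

macro 1: S0 reads c2=2 → after 1×micro: 1; S1 reads c2=2 → after 2×micro: 1; S2 reads c2=2 → after 3×micro: 3 ⇒ (c0=1, c1=1, c2=3)
macro 2: S0 reads c2=3 → after 1×micro: 2; S1 reads c2=3 → after 2×micro: 0; S2 reads c2=3 → after 3×micro: 1 ⇒ (c0=2, c1=0, c2=1)
macro 3: S0 reads c2=1 → after 1×micro: 2; S1 reads c2=1 → after 2×micro: 0; S2 reads c2=1 → after 3×micro: 3 ⇒ (c0=2, c1=0, c2=3)

c1 at macro-step 1 = 1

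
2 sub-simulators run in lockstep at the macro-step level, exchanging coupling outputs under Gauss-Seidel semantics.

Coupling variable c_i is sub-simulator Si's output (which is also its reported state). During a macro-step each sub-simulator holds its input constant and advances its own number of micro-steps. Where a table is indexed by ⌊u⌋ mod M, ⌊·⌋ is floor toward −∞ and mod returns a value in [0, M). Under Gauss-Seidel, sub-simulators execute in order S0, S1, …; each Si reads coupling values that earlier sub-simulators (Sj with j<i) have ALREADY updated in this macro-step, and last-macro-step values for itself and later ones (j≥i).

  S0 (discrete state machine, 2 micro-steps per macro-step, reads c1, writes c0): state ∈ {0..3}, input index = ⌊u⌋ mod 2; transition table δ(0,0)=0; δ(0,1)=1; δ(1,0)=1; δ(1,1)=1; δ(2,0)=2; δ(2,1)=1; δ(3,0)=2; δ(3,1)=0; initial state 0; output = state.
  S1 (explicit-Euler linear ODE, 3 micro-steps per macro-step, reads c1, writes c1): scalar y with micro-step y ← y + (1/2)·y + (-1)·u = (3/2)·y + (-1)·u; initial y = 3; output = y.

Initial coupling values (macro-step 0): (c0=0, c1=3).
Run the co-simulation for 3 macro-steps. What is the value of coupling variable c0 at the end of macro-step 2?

c0 at macro-step 2 = 1

macro 1: S0 reads c1=3 → after 2×micro: 1; S1 reads c1=3 → after 3×micro: -33/8 ⇒ (c0=1, c1=-33/8)
macro 2: S0 reads c1=-33/8 → after 2×micro: 1; S1 reads c1=-33/8 → after 3×micro: 363/64 ⇒ (c0=1, c1=363/64)
macro 3: S0 reads c1=363/64 → after 2×micro: 1; S1 reads c1=363/64 → after 3×micro: -3993/512 ⇒ (c0=1, c1=-3993/512)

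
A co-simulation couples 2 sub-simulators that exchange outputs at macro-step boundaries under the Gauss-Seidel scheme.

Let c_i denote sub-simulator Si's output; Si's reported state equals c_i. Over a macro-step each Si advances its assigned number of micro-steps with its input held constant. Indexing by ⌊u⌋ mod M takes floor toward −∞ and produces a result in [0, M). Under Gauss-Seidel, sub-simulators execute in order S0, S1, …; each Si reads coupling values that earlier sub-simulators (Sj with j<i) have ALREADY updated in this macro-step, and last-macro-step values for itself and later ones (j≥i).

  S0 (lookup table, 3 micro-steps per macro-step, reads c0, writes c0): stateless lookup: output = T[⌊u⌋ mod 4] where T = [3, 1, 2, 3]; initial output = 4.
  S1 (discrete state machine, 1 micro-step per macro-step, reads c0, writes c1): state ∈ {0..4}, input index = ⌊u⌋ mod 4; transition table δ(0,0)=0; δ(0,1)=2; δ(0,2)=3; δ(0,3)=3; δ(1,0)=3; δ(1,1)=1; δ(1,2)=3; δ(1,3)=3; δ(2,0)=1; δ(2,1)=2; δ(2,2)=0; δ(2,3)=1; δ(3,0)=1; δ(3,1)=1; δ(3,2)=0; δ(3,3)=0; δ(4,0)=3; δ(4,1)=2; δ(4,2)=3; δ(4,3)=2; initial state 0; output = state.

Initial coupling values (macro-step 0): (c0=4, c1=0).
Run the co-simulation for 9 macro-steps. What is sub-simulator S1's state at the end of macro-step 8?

S1 state at macro-step 8 = 0

macro 1: S0 reads c0=4 → after 3×micro: 3; S1 reads c0=3 → after 1×micro: 3 ⇒ (c0=3, c1=3)
macro 2: S0 reads c0=3 → after 3×micro: 3; S1 reads c0=3 → after 1×micro: 0 ⇒ (c0=3, c1=0)
macro 3: S0 reads c0=3 → after 3×micro: 3; S1 reads c0=3 → after 1×micro: 3 ⇒ (c0=3, c1=3)
macro 4: S0 reads c0=3 → after 3×micro: 3; S1 reads c0=3 → after 1×micro: 0 ⇒ (c0=3, c1=0)
macro 5: S0 reads c0=3 → after 3×micro: 3; S1 reads c0=3 → after 1×micro: 3 ⇒ (c0=3, c1=3)
macro 6: S0 reads c0=3 → after 3×micro: 3; S1 reads c0=3 → after 1×micro: 0 ⇒ (c0=3, c1=0)
macro 7: S0 reads c0=3 → after 3×micro: 3; S1 reads c0=3 → after 1×micro: 3 ⇒ (c0=3, c1=3)
macro 8: S0 reads c0=3 → after 3×micro: 3; S1 reads c0=3 → after 1×micro: 0 ⇒ (c0=3, c1=0)
macro 9: S0 reads c0=3 → after 3×micro: 3; S1 reads c0=3 → after 1×micro: 3 ⇒ (c0=3, c1=3)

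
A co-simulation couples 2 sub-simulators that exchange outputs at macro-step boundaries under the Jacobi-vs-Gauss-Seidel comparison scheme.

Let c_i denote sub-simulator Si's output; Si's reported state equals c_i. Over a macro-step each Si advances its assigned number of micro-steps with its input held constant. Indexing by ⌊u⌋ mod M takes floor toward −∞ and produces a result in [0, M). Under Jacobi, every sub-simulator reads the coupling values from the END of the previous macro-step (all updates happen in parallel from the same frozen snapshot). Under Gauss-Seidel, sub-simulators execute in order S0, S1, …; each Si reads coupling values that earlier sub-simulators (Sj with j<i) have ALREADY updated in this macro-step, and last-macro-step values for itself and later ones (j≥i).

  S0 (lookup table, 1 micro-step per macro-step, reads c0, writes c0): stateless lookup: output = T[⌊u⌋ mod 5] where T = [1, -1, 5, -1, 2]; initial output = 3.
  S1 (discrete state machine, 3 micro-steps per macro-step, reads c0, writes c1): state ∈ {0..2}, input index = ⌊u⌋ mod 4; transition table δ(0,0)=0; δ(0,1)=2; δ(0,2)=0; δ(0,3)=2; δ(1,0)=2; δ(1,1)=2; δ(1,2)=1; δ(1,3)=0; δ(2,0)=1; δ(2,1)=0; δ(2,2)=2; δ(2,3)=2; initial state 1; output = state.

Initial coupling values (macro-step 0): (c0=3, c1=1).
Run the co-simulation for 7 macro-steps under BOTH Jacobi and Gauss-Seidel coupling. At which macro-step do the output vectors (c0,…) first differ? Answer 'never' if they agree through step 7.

first divergence at macro-step: 3

[Jacobi] macro 1: S0 reads c0=3 → after 1×micro: -1; S1 reads c0=3 → after 3×micro: 2 ⇒ (c0=-1, c1=2)
[Jacobi] macro 2: S0 reads c0=-1 → after 1×micro: 2; S1 reads c0=-1 → after 3×micro: 2 ⇒ (c0=2, c1=2)
[Jacobi] macro 3: S0 reads c0=2 → after 1×micro: 5; S1 reads c0=2 → after 3×micro: 2 ⇒ (c0=5, c1=2)
[Jacobi] macro 4: S0 reads c0=5 → after 1×micro: 1; S1 reads c0=5 → after 3×micro: 0 ⇒ (c0=1, c1=0)
[Jacobi] macro 5: S0 reads c0=1 → after 1×micro: -1; S1 reads c0=1 → after 3×micro: 2 ⇒ (c0=-1, c1=2)
[Jacobi] macro 6: S0 reads c0=-1 → after 1×micro: 2; S1 reads c0=-1 → after 3×micro: 2 ⇒ (c0=2, c1=2)
[Jacobi] macro 7: S0 reads c0=2 → after 1×micro: 5; S1 reads c0=2 → after 3×micro: 2 ⇒ (c0=5, c1=2)
[Gauss-Seidel] macro 1: S0 reads c0=3 → after 1×micro: -1; S1 reads c0=-1 → after 3×micro: 2 ⇒ (c0=-1, c1=2)
[Gauss-Seidel] macro 2: S0 reads c0=-1 → after 1×micro: 2; S1 reads c0=2 → after 3×micro: 2 ⇒ (c0=2, c1=2)
[Gauss-Seidel] macro 3: S0 reads c0=2 → after 1×micro: 5; S1 reads c0=5 → after 3×micro: 0 ⇒ (c0=5, c1=0)
[Gauss-Seidel] macro 4: S0 reads c0=5 → after 1×micro: 1; S1 reads c0=1 → after 3×micro: 2 ⇒ (c0=1, c1=2)
[Gauss-Seidel] macro 5: S0 reads c0=1 → after 1×micro: -1; S1 reads c0=-1 → after 3×micro: 2 ⇒ (c0=-1, c1=2)
[Gauss-Seidel] macro 6: S0 reads c0=-1 → after 1×micro: 2; S1 reads c0=2 → after 3×micro: 2 ⇒ (c0=2, c1=2)
[Gauss-Seidel] macro 7: S0 reads c0=2 → after 1×micro: 5; S1 reads c0=5 → after 3×micro: 0 ⇒ (c0=5, c1=0)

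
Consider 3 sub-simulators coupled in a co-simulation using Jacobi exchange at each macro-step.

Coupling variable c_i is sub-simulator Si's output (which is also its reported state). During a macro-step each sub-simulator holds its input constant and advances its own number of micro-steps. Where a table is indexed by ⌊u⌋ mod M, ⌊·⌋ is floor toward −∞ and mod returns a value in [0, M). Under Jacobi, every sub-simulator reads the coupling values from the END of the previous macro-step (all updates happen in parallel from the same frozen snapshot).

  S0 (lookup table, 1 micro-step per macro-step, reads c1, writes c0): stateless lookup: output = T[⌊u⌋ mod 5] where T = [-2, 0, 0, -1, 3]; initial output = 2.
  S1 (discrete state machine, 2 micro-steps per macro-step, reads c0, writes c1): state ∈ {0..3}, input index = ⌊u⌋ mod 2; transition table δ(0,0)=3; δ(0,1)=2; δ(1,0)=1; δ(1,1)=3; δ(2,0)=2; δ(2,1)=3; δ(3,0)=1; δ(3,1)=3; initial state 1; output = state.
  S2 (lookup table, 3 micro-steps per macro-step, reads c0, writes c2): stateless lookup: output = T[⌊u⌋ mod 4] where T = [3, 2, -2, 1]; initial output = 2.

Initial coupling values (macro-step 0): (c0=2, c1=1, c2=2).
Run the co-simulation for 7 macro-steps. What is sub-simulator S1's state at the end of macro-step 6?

S1 state at macro-step 6 = 1

macro 1: S0 reads c1=1 → after 1×micro: 0; S1 reads c0=2 → after 2×micro: 1; S2 reads c0=2 → after 3×micro: -2 ⇒ (c0=0, c1=1, c2=-2)
macro 2: S0 reads c1=1 → after 1×micro: 0; S1 reads c0=0 → after 2×micro: 1; S2 reads c0=0 → after 3×micro: 3 ⇒ (c0=0, c1=1, c2=3)
macro 3: S0 reads c1=1 → after 1×micro: 0; S1 reads c0=0 → after 2×micro: 1; S2 reads c0=0 → after 3×micro: 3 ⇒ (c0=0, c1=1, c2=3)
macro 4: S0 reads c1=1 → after 1×micro: 0; S1 reads c0=0 → after 2×micro: 1; S2 reads c0=0 → after 3×micro: 3 ⇒ (c0=0, c1=1, c2=3)
macro 5: S0 reads c1=1 → after 1×micro: 0; S1 reads c0=0 → after 2×micro: 1; S2 reads c0=0 → after 3×micro: 3 ⇒ (c0=0, c1=1, c2=3)
macro 6: S0 reads c1=1 → after 1×micro: 0; S1 reads c0=0 → after 2×micro: 1; S2 reads c0=0 → after 3×micro: 3 ⇒ (c0=0, c1=1, c2=3)
macro 7: S0 reads c1=1 → after 1×micro: 0; S1 reads c0=0 → after 2×micro: 1; S2 reads c0=0 → after 3×micro: 3 ⇒ (c0=0, c1=1, c2=3)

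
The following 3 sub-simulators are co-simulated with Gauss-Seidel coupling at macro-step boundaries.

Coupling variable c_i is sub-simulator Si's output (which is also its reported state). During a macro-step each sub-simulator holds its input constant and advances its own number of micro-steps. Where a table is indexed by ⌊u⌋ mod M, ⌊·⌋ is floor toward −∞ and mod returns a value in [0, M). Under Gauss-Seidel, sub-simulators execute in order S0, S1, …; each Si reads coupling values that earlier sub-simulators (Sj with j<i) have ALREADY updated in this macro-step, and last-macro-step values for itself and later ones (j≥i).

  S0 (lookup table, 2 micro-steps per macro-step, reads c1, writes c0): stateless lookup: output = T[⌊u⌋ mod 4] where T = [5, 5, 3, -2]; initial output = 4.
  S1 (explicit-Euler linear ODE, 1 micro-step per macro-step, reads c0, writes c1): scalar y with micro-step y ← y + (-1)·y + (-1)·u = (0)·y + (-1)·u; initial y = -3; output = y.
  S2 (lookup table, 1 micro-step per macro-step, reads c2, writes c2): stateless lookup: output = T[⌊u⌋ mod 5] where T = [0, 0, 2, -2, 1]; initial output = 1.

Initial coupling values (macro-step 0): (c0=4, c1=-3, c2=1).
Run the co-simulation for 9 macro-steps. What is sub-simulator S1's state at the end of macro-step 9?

S1 state at macro-step 9 = -3

macro 1: S0 reads c1=-3 → after 2×micro: 5; S1 reads c0=5 → after 1×micro: -5; S2 reads c2=1 → after 1×micro: 0 ⇒ (c0=5, c1=-5, c2=0)
macro 2: S0 reads c1=-5 → after 2×micro: -2; S1 reads c0=-2 → after 1×micro: 2; S2 reads c2=0 → after 1×micro: 0 ⇒ (c0=-2, c1=2, c2=0)
macro 3: S0 reads c1=2 → after 2×micro: 3; S1 reads c0=3 → after 1×micro: -3; S2 reads c2=0 → after 1×micro: 0 ⇒ (c0=3, c1=-3, c2=0)
macro 4: S0 reads c1=-3 → after 2×micro: 5; S1 reads c0=5 → after 1×micro: -5; S2 reads c2=0 → after 1×micro: 0 ⇒ (c0=5, c1=-5, c2=0)
macro 5: S0 reads c1=-5 → after 2×micro: -2; S1 reads c0=-2 → after 1×micro: 2; S2 reads c2=0 → after 1×micro: 0 ⇒ (c0=-2, c1=2, c2=0)
macro 6: S0 reads c1=2 → after 2×micro: 3; S1 reads c0=3 → after 1×micro: -3; S2 reads c2=0 → after 1×micro: 0 ⇒ (c0=3, c1=-3, c2=0)
macro 7: S0 reads c1=-3 → after 2×micro: 5; S1 reads c0=5 → after 1×micro: -5; S2 reads c2=0 → after 1×micro: 0 ⇒ (c0=5, c1=-5, c2=0)
macro 8: S0 reads c1=-5 → after 2×micro: -2; S1 reads c0=-2 → after 1×micro: 2; S2 reads c2=0 → after 1×micro: 0 ⇒ (c0=-2, c1=2, c2=0)
macro 9: S0 reads c1=2 → after 2×micro: 3; S1 reads c0=3 → after 1×micro: -3; S2 reads c2=0 → after 1×micro: 0 ⇒ (c0=3, c1=-3, c2=0)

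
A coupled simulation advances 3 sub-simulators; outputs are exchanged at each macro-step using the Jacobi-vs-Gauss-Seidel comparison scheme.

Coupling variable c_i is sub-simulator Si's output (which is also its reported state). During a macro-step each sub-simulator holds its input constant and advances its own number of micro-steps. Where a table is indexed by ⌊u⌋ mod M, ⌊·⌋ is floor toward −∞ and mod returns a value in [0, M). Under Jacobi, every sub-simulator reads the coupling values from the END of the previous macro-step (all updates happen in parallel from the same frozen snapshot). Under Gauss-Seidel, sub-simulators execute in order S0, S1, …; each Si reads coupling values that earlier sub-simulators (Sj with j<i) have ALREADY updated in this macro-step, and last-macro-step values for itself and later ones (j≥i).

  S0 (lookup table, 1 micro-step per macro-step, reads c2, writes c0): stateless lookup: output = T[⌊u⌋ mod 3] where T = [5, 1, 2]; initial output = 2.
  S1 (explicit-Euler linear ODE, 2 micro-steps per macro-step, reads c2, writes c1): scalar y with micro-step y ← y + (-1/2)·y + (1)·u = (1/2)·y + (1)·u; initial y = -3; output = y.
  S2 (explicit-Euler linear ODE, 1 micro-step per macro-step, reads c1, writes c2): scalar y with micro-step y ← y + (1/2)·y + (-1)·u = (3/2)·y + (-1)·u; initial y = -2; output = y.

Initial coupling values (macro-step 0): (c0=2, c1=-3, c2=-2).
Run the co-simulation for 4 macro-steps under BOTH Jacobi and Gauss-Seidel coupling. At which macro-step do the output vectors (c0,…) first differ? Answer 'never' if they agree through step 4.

[Jacobi] macro 1: S0 reads c2=-2 → after 1×micro: 1; S1 reads c2=-2 → after 2×micro: -15/4; S2 reads c1=-3 → after 1×micro: 0 ⇒ (c0=1, c1=-15/4, c2=0)
[Jacobi] macro 2: S0 reads c2=0 → after 1×micro: 5; S1 reads c2=0 → after 2×micro: -15/16; S2 reads c1=-15/4 → after 1×micro: 15/4 ⇒ (c0=5, c1=-15/16, c2=15/4)
[Jacobi] macro 3: S0 reads c2=15/4 → after 1×micro: 5; S1 reads c2=15/4 → after 2×micro: 345/64; S2 reads c1=-15/16 → after 1×micro: 105/16 ⇒ (c0=5, c1=345/64, c2=105/16)
[Jacobi] macro 4: S0 reads c2=105/16 → after 1×micro: 5; S1 reads c2=105/16 → after 2×micro: 2865/256; S2 reads c1=345/64 → after 1×micro: 285/64 ⇒ (c0=5, c1=2865/256, c2=285/64)
[Gauss-Seidel] macro 1: S0 reads c2=-2 → after 1×micro: 1; S1 reads c2=-2 → after 2×micro: -15/4; S2 reads c1=-15/4 → after 1×micro: 3/4 ⇒ (c0=1, c1=-15/4, c2=3/4)
[Gauss-Seidel] macro 2: S0 reads c2=3/4 → after 1×micro: 5; S1 reads c2=3/4 → after 2×micro: 3/16; S2 reads c1=3/16 → after 1×micro: 15/16 ⇒ (c0=5, c1=3/16, c2=15/16)
[Gauss-Seidel] macro 3: S0 reads c2=15/16 → after 1×micro: 5; S1 reads c2=15/16 → after 2×micro: 93/64; S2 reads c1=93/64 → after 1×micro: -3/64 ⇒ (c0=5, c1=93/64, c2=-3/64)
[Gauss-Seidel] macro 4: S0 reads c2=-3/64 → after 1×micro: 2; S1 reads c2=-3/64 → after 2×micro: 75/256; S2 reads c1=75/256 → after 1×micro: -93/256 ⇒ (c0=2, c1=75/256, c2=-93/256)

first divergence at macro-step: 1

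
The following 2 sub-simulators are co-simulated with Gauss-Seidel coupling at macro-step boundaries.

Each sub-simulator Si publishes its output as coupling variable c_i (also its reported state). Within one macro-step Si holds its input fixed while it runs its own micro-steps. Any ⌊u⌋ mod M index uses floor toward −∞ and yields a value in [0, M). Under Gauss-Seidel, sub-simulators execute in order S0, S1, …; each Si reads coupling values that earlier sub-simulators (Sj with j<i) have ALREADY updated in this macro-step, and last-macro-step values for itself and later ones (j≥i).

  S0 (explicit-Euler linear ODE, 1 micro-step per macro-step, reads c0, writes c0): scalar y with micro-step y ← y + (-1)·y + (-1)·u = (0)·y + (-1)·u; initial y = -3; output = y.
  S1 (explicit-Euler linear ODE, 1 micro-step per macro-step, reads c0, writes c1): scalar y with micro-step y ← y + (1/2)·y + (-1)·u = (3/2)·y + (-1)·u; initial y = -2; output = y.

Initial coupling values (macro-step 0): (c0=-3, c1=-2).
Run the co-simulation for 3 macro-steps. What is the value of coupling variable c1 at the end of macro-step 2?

c1 at macro-step 2 = -6

macro 1: S0 reads c0=-3 → after 1×micro: 3; S1 reads c0=3 → after 1×micro: -6 ⇒ (c0=3, c1=-6)
macro 2: S0 reads c0=3 → after 1×micro: -3; S1 reads c0=-3 → after 1×micro: -6 ⇒ (c0=-3, c1=-6)
macro 3: S0 reads c0=-3 → after 1×micro: 3; S1 reads c0=3 → after 1×micro: -12 ⇒ (c0=3, c1=-12)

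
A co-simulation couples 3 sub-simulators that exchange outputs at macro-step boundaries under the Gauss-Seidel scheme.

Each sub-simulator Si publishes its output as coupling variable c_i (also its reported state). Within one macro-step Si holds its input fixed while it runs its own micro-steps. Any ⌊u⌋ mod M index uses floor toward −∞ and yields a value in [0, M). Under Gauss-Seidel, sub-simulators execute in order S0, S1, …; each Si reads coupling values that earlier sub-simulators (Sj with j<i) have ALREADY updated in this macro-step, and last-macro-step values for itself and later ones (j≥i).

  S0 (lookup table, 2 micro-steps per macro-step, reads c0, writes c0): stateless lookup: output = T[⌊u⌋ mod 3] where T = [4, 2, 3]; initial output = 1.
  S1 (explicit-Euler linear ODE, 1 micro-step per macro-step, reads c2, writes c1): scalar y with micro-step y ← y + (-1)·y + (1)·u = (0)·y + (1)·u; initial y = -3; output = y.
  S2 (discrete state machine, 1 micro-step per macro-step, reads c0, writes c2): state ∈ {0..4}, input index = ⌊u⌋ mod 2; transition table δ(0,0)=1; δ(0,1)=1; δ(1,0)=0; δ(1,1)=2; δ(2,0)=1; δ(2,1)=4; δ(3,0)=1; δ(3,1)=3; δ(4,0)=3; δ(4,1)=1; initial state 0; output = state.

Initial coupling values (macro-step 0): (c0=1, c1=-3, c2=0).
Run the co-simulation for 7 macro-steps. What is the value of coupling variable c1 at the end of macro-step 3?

c1 at macro-step 3 = 2

macro 1: S0 reads c0=1 → after 2×micro: 2; S1 reads c2=0 → after 1×micro: 0; S2 reads c0=2 → after 1×micro: 1 ⇒ (c0=2, c1=0, c2=1)
macro 2: S0 reads c0=2 → after 2×micro: 3; S1 reads c2=1 → after 1×micro: 1; S2 reads c0=3 → after 1×micro: 2 ⇒ (c0=3, c1=1, c2=2)
macro 3: S0 reads c0=3 → after 2×micro: 4; S1 reads c2=2 → after 1×micro: 2; S2 reads c0=4 → after 1×micro: 1 ⇒ (c0=4, c1=2, c2=1)
macro 4: S0 reads c0=4 → after 2×micro: 2; S1 reads c2=1 → after 1×micro: 1; S2 reads c0=2 → after 1×micro: 0 ⇒ (c0=2, c1=1, c2=0)
macro 5: S0 reads c0=2 → after 2×micro: 3; S1 reads c2=0 → after 1×micro: 0; S2 reads c0=3 → after 1×micro: 1 ⇒ (c0=3, c1=0, c2=1)
macro 6: S0 reads c0=3 → after 2×micro: 4; S1 reads c2=1 → after 1×micro: 1; S2 reads c0=4 → after 1×micro: 0 ⇒ (c0=4, c1=1, c2=0)
macro 7: S0 reads c0=4 → after 2×micro: 2; S1 reads c2=0 → after 1×micro: 0; S2 reads c0=2 → after 1×micro: 1 ⇒ (c0=2, c1=0, c2=1)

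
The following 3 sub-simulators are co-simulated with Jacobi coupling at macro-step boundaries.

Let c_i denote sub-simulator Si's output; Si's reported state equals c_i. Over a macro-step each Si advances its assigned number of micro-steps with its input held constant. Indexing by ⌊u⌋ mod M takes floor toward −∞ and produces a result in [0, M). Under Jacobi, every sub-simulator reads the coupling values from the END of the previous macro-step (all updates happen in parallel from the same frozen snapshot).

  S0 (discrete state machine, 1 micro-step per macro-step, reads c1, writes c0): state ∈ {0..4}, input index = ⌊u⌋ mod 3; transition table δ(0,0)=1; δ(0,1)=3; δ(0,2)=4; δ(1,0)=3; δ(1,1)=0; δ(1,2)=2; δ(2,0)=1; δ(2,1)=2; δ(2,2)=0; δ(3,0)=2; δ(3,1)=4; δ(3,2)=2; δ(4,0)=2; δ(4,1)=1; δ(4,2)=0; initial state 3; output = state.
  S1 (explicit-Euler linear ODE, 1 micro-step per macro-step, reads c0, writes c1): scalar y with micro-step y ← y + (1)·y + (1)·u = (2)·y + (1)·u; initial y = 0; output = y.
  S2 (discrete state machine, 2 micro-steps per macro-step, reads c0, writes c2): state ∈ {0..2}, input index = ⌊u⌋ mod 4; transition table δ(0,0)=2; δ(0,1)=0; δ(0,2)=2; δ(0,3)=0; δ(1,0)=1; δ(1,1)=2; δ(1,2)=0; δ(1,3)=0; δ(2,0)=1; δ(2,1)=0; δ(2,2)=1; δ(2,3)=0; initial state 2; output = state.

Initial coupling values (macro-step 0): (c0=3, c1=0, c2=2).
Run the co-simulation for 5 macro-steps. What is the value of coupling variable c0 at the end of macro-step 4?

macro 1: S0 reads c1=0 → after 1×micro: 2; S1 reads c0=3 → after 1×micro: 3; S2 reads c0=3 → after 2×micro: 0 ⇒ (c0=2, c1=3, c2=0)
macro 2: S0 reads c1=3 → after 1×micro: 1; S1 reads c0=2 → after 1×micro: 8; S2 reads c0=2 → after 2×micro: 1 ⇒ (c0=1, c1=8, c2=1)
macro 3: S0 reads c1=8 → after 1×micro: 2; S1 reads c0=1 → after 1×micro: 17; S2 reads c0=1 → after 2×micro: 0 ⇒ (c0=2, c1=17, c2=0)
macro 4: S0 reads c1=17 → after 1×micro: 0; S1 reads c0=2 → after 1×micro: 36; S2 reads c0=2 → after 2×micro: 1 ⇒ (c0=0, c1=36, c2=1)
macro 5: S0 reads c1=36 → after 1×micro: 1; S1 reads c0=0 → after 1×micro: 72; S2 reads c0=0 → after 2×micro: 1 ⇒ (c0=1, c1=72, c2=1)

c0 at macro-step 4 = 0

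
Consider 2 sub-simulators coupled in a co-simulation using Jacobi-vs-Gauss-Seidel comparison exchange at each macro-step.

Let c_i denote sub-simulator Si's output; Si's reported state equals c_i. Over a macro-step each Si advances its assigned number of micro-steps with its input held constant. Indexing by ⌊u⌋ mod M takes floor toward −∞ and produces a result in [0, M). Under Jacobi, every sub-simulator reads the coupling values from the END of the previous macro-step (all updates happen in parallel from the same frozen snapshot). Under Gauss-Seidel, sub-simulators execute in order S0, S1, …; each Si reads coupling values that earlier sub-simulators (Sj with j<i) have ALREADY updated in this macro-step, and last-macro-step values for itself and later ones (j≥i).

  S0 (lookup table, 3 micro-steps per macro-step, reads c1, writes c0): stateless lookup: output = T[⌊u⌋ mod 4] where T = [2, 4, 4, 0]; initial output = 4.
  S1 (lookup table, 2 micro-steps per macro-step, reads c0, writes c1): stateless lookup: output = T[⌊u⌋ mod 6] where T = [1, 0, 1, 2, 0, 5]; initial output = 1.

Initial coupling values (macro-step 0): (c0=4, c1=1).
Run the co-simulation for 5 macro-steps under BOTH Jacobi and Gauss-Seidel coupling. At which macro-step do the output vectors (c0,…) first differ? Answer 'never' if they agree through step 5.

[Jacobi] macro 1: S0 reads c1=1 → after 3×micro: 4; S1 reads c0=4 → after 2×micro: 0 ⇒ (c0=4, c1=0)
[Jacobi] macro 2: S0 reads c1=0 → after 3×micro: 2; S1 reads c0=4 → after 2×micro: 0 ⇒ (c0=2, c1=0)
[Jacobi] macro 3: S0 reads c1=0 → after 3×micro: 2; S1 reads c0=2 → after 2×micro: 1 ⇒ (c0=2, c1=1)
[Jacobi] macro 4: S0 reads c1=1 → after 3×micro: 4; S1 reads c0=2 → after 2×micro: 1 ⇒ (c0=4, c1=1)
[Jacobi] macro 5: S0 reads c1=1 → after 3×micro: 4; S1 reads c0=4 → after 2×micro: 0 ⇒ (c0=4, c1=0)
[Gauss-Seidel] macro 1: S0 reads c1=1 → after 3×micro: 4; S1 reads c0=4 → after 2×micro: 0 ⇒ (c0=4, c1=0)
[Gauss-Seidel] macro 2: S0 reads c1=0 → after 3×micro: 2; S1 reads c0=2 → after 2×micro: 1 ⇒ (c0=2, c1=1)
[Gauss-Seidel] macro 3: S0 reads c1=1 → after 3×micro: 4; S1 reads c0=4 → after 2×micro: 0 ⇒ (c0=4, c1=0)
[Gauss-Seidel] macro 4: S0 reads c1=0 → after 3×micro: 2; S1 reads c0=2 → after 2×micro: 1 ⇒ (c0=2, c1=1)
[Gauss-Seidel] macro 5: S0 reads c1=1 → after 3×micro: 4; S1 reads c0=4 → after 2×micro: 0 ⇒ (c0=4, c1=0)

first divergence at macro-step: 2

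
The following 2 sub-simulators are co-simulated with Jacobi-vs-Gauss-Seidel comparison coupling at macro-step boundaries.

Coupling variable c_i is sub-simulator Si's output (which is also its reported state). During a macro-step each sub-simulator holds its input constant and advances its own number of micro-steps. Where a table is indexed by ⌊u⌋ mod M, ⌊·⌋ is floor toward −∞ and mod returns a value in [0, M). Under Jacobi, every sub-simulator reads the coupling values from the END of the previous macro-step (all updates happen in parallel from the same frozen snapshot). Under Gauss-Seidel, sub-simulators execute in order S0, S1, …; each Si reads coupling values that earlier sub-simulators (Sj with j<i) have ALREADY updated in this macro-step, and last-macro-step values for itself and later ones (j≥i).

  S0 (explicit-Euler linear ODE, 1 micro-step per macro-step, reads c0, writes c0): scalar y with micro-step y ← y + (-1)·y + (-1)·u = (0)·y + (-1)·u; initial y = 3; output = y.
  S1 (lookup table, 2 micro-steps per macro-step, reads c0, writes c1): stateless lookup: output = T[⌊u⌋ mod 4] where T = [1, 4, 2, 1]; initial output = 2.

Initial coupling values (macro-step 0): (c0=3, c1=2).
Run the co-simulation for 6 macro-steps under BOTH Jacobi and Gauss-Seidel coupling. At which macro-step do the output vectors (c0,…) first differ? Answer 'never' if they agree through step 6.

[Jacobi] macro 1: S0 reads c0=3 → after 1×micro: -3; S1 reads c0=3 → after 2×micro: 1 ⇒ (c0=-3, c1=1)
[Jacobi] macro 2: S0 reads c0=-3 → after 1×micro: 3; S1 reads c0=-3 → after 2×micro: 4 ⇒ (c0=3, c1=4)
[Jacobi] macro 3: S0 reads c0=3 → after 1×micro: -3; S1 reads c0=3 → after 2×micro: 1 ⇒ (c0=-3, c1=1)
[Jacobi] macro 4: S0 reads c0=-3 → after 1×micro: 3; S1 reads c0=-3 → after 2×micro: 4 ⇒ (c0=3, c1=4)
[Jacobi] macro 5: S0 reads c0=3 → after 1×micro: -3; S1 reads c0=3 → after 2×micro: 1 ⇒ (c0=-3, c1=1)
[Jacobi] macro 6: S0 reads c0=-3 → after 1×micro: 3; S1 reads c0=-3 → after 2×micro: 4 ⇒ (c0=3, c1=4)
[Gauss-Seidel] macro 1: S0 reads c0=3 → after 1×micro: -3; S1 reads c0=-3 → after 2×micro: 4 ⇒ (c0=-3, c1=4)
[Gauss-Seidel] macro 2: S0 reads c0=-3 → after 1×micro: 3; S1 reads c0=3 → after 2×micro: 1 ⇒ (c0=3, c1=1)
[Gauss-Seidel] macro 3: S0 reads c0=3 → after 1×micro: -3; S1 reads c0=-3 → after 2×micro: 4 ⇒ (c0=-3, c1=4)
[Gauss-Seidel] macro 4: S0 reads c0=-3 → after 1×micro: 3; S1 reads c0=3 → after 2×micro: 1 ⇒ (c0=3, c1=1)
[Gauss-Seidel] macro 5: S0 reads c0=3 → after 1×micro: -3; S1 reads c0=-3 → after 2×micro: 4 ⇒ (c0=-3, c1=4)
[Gauss-Seidel] macro 6: S0 reads c0=-3 → after 1×micro: 3; S1 reads c0=3 → after 2×micro: 1 ⇒ (c0=3, c1=1)

first divergence at macro-step: 1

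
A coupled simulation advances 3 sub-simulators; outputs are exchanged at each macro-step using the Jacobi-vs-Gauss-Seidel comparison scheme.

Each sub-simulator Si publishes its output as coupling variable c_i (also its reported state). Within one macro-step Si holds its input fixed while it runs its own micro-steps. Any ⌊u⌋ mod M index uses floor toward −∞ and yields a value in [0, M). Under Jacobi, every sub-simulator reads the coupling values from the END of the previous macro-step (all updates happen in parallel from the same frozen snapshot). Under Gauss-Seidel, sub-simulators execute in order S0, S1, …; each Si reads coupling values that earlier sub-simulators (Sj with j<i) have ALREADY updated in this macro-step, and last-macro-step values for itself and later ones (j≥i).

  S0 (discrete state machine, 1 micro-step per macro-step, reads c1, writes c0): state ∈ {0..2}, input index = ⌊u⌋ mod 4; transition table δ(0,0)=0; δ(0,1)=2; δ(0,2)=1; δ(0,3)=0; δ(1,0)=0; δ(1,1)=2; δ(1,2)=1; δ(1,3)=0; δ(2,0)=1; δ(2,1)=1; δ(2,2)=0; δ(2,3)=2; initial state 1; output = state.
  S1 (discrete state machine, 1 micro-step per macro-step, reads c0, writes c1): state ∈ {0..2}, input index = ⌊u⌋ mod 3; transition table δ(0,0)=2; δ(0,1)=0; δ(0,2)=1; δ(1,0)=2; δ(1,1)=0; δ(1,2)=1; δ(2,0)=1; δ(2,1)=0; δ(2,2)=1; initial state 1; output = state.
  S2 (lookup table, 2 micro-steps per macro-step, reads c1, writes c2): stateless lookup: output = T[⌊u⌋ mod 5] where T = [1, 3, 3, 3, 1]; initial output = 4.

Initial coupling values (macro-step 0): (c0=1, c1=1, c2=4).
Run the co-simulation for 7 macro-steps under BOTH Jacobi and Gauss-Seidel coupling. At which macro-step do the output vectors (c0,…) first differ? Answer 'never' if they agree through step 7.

first divergence at macro-step: 1

[Jacobi] macro 1: S0 reads c1=1 → after 1×micro: 2; S1 reads c0=1 → after 1×micro: 0; S2 reads c1=1 → after 2×micro: 3 ⇒ (c0=2, c1=0, c2=3)
[Jacobi] macro 2: S0 reads c1=0 → after 1×micro: 1; S1 reads c0=2 → after 1×micro: 1; S2 reads c1=0 → after 2×micro: 1 ⇒ (c0=1, c1=1, c2=1)
[Jacobi] macro 3: S0 reads c1=1 → after 1×micro: 2; S1 reads c0=1 → after 1×micro: 0; S2 reads c1=1 → after 2×micro: 3 ⇒ (c0=2, c1=0, c2=3)
[Jacobi] macro 4: S0 reads c1=0 → after 1×micro: 1; S1 reads c0=2 → after 1×micro: 1; S2 reads c1=0 → after 2×micro: 1 ⇒ (c0=1, c1=1, c2=1)
[Jacobi] macro 5: S0 reads c1=1 → after 1×micro: 2; S1 reads c0=1 → after 1×micro: 0; S2 reads c1=1 → after 2×micro: 3 ⇒ (c0=2, c1=0, c2=3)
[Jacobi] macro 6: S0 reads c1=0 → after 1×micro: 1; S1 reads c0=2 → after 1×micro: 1; S2 reads c1=0 → after 2×micro: 1 ⇒ (c0=1, c1=1, c2=1)
[Jacobi] macro 7: S0 reads c1=1 → after 1×micro: 2; S1 reads c0=1 → after 1×micro: 0; S2 reads c1=1 → after 2×micro: 3 ⇒ (c0=2, c1=0, c2=3)
[Gauss-Seidel] macro 1: S0 reads c1=1 → after 1×micro: 2; S1 reads c0=2 → after 1×micro: 1; S2 reads c1=1 → after 2×micro: 3 ⇒ (c0=2, c1=1, c2=3)
[Gauss-Seidel] macro 2: S0 reads c1=1 → after 1×micro: 1; S1 reads c0=1 → after 1×micro: 0; S2 reads c1=0 → after 2×micro: 1 ⇒ (c0=1, c1=0, c2=1)
[Gauss-Seidel] macro 3: S0 reads c1=0 → after 1×micro: 0; S1 reads c0=0 → after 1×micro: 2; S2 reads c1=2 → after 2×micro: 3 ⇒ (c0=0, c1=2, c2=3)
[Gauss-Seidel] macro 4: S0 reads c1=2 → after 1×micro: 1; S1 reads c0=1 → after 1×micro: 0; S2 reads c1=0 → after 2×micro: 1 ⇒ (c0=1, c1=0, c2=1)
[Gauss-Seidel] macro 5: S0 reads c1=0 → after 1×micro: 0; S1 reads c0=0 → after 1×micro: 2; S2 reads c1=2 → after 2×micro: 3 ⇒ (c0=0, c1=2, c2=3)
[Gauss-Seidel] macro 6: S0 reads c1=2 → after 1×micro: 1; S1 reads c0=1 → after 1×micro: 0; S2 reads c1=0 → after 2×micro: 1 ⇒ (c0=1, c1=0, c2=1)
[Gauss-Seidel] macro 7: S0 reads c1=0 → after 1×micro: 0; S1 reads c0=0 → after 1×micro: 2; S2 reads c1=2 → after 2×micro: 3 ⇒ (c0=0, c1=2, c2=3)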